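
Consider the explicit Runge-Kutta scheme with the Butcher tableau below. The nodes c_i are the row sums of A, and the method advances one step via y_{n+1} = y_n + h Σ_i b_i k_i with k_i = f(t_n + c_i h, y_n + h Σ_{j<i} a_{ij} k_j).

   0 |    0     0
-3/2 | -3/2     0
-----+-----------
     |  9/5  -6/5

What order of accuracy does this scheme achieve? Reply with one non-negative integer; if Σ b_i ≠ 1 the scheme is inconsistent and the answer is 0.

b = (9/5, -6/5)
c = (0, -3/2)
Σ b_i: 9/5·1 + (-6/5)·1 = 3/5 ≠ 1 ⇒ order 0.

0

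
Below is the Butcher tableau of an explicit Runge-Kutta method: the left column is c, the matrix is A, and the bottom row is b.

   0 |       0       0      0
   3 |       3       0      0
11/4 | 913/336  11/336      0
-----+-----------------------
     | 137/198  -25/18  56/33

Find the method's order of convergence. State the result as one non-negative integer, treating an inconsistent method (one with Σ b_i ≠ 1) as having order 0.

3

b = (137/198, -25/18, 56/33)
c = (0, 3, 11/4)
Ac = (0, 0, 11/112)
Σ b_i: 137/198·1 + (-25/18)·1 + 56/33·1 = 1 ✓
b·c: (-25/18)·3 + 56/33·11/4 = 1/2 ✓
b·c²: (-25/18)·9 + 56/33·121/16 = 1/3 ✓
b·Ac: 56/33·11/112 = 1/6 ✓; 3 stages ⇒ order 3.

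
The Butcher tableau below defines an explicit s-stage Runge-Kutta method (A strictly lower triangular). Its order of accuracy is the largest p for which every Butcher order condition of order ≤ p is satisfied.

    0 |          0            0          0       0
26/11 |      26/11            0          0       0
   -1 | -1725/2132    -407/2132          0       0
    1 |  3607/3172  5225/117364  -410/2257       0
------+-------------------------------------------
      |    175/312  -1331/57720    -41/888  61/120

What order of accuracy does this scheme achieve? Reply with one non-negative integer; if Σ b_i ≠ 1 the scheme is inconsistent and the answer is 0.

b = (175/312, -1331/57720, -41/888, 61/120)
c = (0, 26/11, -1, 1)
Ac = (0, 0, -37/82, 35/122)
Σ b_i: 175/312·1 + (-1331/57720)·1 + (-41/888)·1 + 61/120·1 = 1 ✓
b·c: (-1331/57720)·26/11 + (-41/888)·(-1) + 61/120·1 = 1/2 ✓
b·c²: (-1331/57720)·676/121 + (-41/888)·1 + 61/120·1 = 1/3 ✓
b·Ac: (-41/888)·(-37/82) + 61/120·35/122 = 1/6 ✓
b·c³: (-1331/57720)·17576/1331 + (-41/888)·(-1) + 61/120·1 = 1/4 ✓
b·(c∘Ac): (-41/888)·37/82 + 61/120·35/122 = 1/8 ✓
b·Ac²: (-41/888)·(-481/451) + 61/120·45/671 = 1/12 ✓
b·A²c: 61/120·5/61 = 1/24 ✓; 4 stages ⇒ order 4.

4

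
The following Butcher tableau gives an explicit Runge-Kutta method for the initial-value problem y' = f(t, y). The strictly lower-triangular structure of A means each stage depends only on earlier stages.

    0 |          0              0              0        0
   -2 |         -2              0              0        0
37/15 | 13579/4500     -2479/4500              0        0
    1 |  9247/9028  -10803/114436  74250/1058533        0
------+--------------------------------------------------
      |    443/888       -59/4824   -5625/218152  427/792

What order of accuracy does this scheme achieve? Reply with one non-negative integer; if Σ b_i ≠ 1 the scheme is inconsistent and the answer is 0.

4

b = (443/888, -59/4824, -5625/218152, 427/792)
c = (0, -2, 37/15, 1)
Ac = (0, 0, 2479/2250, 309/854)
Σ b_i: 443/888·1 + (-59/4824)·1 + (-5625/218152)·1 + 427/792·1 = 1 ✓
b·c: (-59/4824)·(-2) + (-5625/218152)·37/15 + 427/792·1 = 1/2 ✓
b·c²: (-59/4824)·4 + (-5625/218152)·1369/225 + 427/792·1 = 1/3 ✓
b·Ac: (-5625/218152)·2479/2250 + 427/792·309/854 = 1/6 ✓
b·c³: (-59/4824)·(-8) + (-5625/218152)·50653/3375 + 427/792·1 = 1/4 ✓
b·(c∘Ac): (-5625/218152)·91723/33750 + 427/792·309/854 = 1/8 ✓
b·Ac²: (-5625/218152)·(-2479/1125) + 427/792·3/61 = 1/12 ✓
b·A²c: 427/792·33/427 = 1/24 ✓; 4 stages ⇒ order 4.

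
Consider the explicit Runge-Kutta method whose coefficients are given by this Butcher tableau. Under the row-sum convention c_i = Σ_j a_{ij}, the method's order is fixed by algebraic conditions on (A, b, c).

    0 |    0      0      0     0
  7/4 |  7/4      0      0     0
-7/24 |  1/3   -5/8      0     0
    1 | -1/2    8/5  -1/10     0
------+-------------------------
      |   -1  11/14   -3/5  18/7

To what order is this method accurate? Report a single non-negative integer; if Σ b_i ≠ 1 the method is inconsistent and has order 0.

0

b = (-1, 11/14, -3/5, 18/7)
c = (0, 7/4, -7/24, 1)
Ac = (0, 0, -35/32, 679/240)
Σ b_i: (-1)·1 + 11/14·1 + (-3/5)·1 + 18/7·1 = 123/70 ≠ 1 ⇒ order 0.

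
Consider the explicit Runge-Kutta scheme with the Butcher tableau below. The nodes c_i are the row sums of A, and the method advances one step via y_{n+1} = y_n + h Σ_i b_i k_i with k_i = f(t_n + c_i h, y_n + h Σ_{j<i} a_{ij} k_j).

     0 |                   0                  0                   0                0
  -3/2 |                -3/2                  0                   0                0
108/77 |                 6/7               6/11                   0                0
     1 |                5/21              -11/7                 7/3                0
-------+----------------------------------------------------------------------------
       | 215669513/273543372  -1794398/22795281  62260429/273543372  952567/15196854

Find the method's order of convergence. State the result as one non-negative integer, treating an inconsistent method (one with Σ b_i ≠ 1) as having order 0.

3

b = (215669513/273543372, -1794398/22795281, 62260429/273543372, 952567/15196854)
c = (0, -3/2, 108/77, 1)
Ac = (0, 0, -9/11, 867/154)
Σ b_i: 215669513/273543372·1 + (-1794398/22795281)·1 + 62260429/273543372·1 + 952567/15196854·1 = 1 ✓
b·c: (-1794398/22795281)·(-3/2) + 62260429/273543372·108/77 + 952567/15196854·1 = 1/2 ✓
b·c²: (-1794398/22795281)·9/4 + 62260429/273543372·11664/5929 + 952567/15196854·1 = 1/3 ✓
b·Ac: 62260429/273543372·(-9/11) + 952567/15196854·867/154 = 1/6 ✓
b·c³: (-1794398/22795281)·(-27/8) + 62260429/273543372·1259712/456533 + 952567/15196854·1 = 2238258193/2340315516 ≠ 1/4 ⇒ order 3.
b·(c∘Ac): 62260429/273543372·(-972/847) + 952567/15196854·867/154 = 928967/10131236 ≠ 1/8
b·Ac²: 62260429/273543372·27/22 + 952567/15196854·3573/3388 = 38497145/111443596 ≠ 1/12
b·A²c: 952567/15196854·(-21/11) = -606179/5065618 ≠ 1/24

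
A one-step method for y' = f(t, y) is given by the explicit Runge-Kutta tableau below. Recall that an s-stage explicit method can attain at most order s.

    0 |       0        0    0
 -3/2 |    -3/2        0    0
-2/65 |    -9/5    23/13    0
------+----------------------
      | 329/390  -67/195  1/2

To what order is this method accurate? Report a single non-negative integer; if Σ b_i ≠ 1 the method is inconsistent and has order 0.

b = (329/390, -67/195, 1/2)
c = (0, -3/2, -2/65)
Ac = (0, 0, -69/26)
Σ b_i: 329/390·1 + (-67/195)·1 + 1/2·1 = 1 ✓
b·c: (-67/195)·(-3/2) + 1/2·(-2/65) = 1/2 ✓
b·c²: (-67/195)·9/4 + 1/2·4/4225 = -13057/16900 ≠ 1/3 ⇒ order 2.
b·Ac: 1/2·(-69/26) = -69/52 ≠ 1/6

2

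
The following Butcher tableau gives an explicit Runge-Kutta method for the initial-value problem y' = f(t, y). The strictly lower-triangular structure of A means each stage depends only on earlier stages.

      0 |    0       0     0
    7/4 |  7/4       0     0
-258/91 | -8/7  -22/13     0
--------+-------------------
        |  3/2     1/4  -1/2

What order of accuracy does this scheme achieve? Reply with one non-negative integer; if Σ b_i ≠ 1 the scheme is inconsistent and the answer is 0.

b = (3/2, 1/4, -1/2)
c = (0, 7/4, -258/91)
Ac = (0, 0, -77/26)
Σ b_i: 3/2·1 + 1/4·1 + (-1/2)·1 = 5/4 ≠ 1 ⇒ order 0.

0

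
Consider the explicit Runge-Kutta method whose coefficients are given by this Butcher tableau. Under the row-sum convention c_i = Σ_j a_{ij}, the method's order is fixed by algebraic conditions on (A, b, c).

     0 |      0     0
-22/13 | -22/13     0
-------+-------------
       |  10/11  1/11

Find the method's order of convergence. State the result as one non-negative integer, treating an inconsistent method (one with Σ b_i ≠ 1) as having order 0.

1

b = (10/11, 1/11)
c = (0, -22/13)
Σ b_i: 10/11·1 + 1/11·1 = 1 ✓
b·c: 1/11·(-22/13) = -2/13 ≠ 1/2 ⇒ order 1.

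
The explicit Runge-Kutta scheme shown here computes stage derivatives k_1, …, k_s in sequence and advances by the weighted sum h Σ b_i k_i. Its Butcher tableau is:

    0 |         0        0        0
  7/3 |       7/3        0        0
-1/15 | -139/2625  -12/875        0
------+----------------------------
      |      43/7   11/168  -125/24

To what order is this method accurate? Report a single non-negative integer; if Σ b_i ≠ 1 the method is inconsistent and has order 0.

3

b = (43/7, 11/168, -125/24)
c = (0, 7/3, -1/15)
Ac = (0, 0, -4/125)
Σ b_i: 43/7·1 + 11/168·1 + (-125/24)·1 = 1 ✓
b·c: 11/168·7/3 + (-125/24)·(-1/15) = 1/2 ✓
b·c²: 11/168·49/9 + (-125/24)·1/225 = 1/3 ✓
b·Ac: (-125/24)·(-4/125) = 1/6 ✓; 3 stages ⇒ order 3.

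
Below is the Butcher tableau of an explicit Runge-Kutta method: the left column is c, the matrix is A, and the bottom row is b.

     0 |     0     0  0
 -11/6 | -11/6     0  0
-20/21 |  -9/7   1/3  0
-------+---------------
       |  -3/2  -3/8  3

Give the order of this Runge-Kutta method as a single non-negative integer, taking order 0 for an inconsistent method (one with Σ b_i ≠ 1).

b = (-3/2, -3/8, 3)
c = (0, -11/6, -20/21)
Ac = (0, 0, -11/18)
Σ b_i: (-3/2)·1 + (-3/8)·1 + 3·1 = 9/8 ≠ 1 ⇒ order 0.

0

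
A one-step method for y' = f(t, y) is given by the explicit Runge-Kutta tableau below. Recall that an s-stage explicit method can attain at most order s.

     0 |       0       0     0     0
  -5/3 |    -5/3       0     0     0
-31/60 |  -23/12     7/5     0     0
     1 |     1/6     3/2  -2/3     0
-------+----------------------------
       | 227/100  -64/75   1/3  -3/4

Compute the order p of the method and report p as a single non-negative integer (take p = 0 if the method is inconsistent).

b = (227/100, -64/75, 1/3, -3/4)
c = (0, -5/3, -31/60, 1)
Ac = (0, 0, -7/3, -97/45)
Σ b_i: 227/100·1 + (-64/75)·1 + 1/3·1 + (-3/4)·1 = 1 ✓
b·c: (-64/75)·(-5/3) + 1/3·(-31/60) + (-3/4)·1 = 1/2 ✓
b·c²: (-64/75)·25/9 + 1/3·961/3600 + (-3/4)·1 = -10913/3600 ≠ 1/3 ⇒ order 2.
b·Ac: 1/3·(-7/3) + (-3/4)·(-97/45) = 151/180 ≠ 1/6

2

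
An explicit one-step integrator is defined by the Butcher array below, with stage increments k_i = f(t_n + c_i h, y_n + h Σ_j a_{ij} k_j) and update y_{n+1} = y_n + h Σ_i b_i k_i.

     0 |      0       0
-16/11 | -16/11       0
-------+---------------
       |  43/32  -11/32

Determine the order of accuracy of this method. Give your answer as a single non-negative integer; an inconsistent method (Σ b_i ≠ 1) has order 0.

2

b = (43/32, -11/32)
c = (0, -16/11)
Σ b_i: 43/32·1 + (-11/32)·1 = 1 ✓
b·c: (-11/32)·(-16/11) = 1/2 ✓; 2 stages ⇒ order 2.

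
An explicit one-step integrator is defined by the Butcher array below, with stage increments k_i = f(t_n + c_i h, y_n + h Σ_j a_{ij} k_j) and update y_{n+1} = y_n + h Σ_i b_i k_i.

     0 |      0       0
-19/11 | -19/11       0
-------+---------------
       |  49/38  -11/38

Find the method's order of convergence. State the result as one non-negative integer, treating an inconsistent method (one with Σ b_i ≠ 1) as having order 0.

b = (49/38, -11/38)
c = (0, -19/11)
Σ b_i: 49/38·1 + (-11/38)·1 = 1 ✓
b·c: (-11/38)·(-19/11) = 1/2 ✓; 2 stages ⇒ order 2.

2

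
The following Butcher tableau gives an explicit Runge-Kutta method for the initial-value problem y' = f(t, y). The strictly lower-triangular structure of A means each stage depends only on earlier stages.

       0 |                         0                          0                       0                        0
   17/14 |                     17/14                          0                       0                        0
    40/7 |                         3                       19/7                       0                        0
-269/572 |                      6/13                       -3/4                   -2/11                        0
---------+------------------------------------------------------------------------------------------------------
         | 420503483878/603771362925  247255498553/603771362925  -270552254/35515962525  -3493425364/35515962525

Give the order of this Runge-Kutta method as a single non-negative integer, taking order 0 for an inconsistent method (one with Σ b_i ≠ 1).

3

b = (420503483878/603771362925, 247255498553/603771362925, -270552254/35515962525, -3493425364/35515962525)
c = (0, 17/14, 40/7, -269/572)
Ac = (0, 0, 323/98, -1201/616)
Σ b_i: 420503483878/603771362925·1 + 247255498553/603771362925·1 + (-270552254/35515962525)·1 + (-3493425364/35515962525)·1 = 1 ✓
b·c: 247255498553/603771362925·17/14 + (-270552254/35515962525)·40/7 + (-3493425364/35515962525)·(-269/572) = 1/2 ✓
b·c²: 247255498553/603771362925·289/196 + (-270552254/35515962525)·1600/49 + (-3493425364/35515962525)·72361/327184 = 1/3 ✓
b·Ac: (-270552254/35515962525)·323/98 + (-3493425364/35515962525)·(-1201/616) = 1/6 ✓
b·c³: 247255498553/603771362925·4913/2744 + (-270552254/35515962525)·64000/343 + (-3493425364/35515962525)·(-19465109/187149248) = -3672634335979/5417368150480 ≠ 1/4 ⇒ order 3.
b·(c∘Ac): (-270552254/35515962525)·6460/343 + (-3493425364/35515962525)·323069/352352 = -1084354149257/4640752436600 ≠ 1/8
b·Ac²: (-270552254/35515962525)·5491/1372 + (-3493425364/35515962525)·(-60737/8624) = 18816521701/28412770020 ≠ 1/12
b·A²c: (-3493425364/35515962525)·(-323/539) = 102579672052/1740282163725 ≠ 1/24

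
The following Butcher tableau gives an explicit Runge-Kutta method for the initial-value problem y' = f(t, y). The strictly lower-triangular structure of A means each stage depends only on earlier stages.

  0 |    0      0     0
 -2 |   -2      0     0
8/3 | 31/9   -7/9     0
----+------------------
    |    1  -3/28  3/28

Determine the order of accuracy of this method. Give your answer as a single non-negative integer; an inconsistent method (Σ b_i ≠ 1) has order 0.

b = (1, -3/28, 3/28)
c = (0, -2, 8/3)
Ac = (0, 0, 14/9)
Σ b_i: 1·1 + (-3/28)·1 + 3/28·1 = 1 ✓
b·c: (-3/28)·(-2) + 3/28·8/3 = 1/2 ✓
b·c²: (-3/28)·4 + 3/28·64/9 = 1/3 ✓
b·Ac: 3/28·14/9 = 1/6 ✓; 3 stages ⇒ order 3.

3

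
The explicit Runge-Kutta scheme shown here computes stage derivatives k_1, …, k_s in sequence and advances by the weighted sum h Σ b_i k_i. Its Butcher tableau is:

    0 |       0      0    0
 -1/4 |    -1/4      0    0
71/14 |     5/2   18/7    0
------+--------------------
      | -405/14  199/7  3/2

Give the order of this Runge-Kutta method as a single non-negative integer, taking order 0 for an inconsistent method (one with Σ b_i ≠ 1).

2

b = (-405/14, 199/7, 3/2)
c = (0, -1/4, 71/14)
Ac = (0, 0, -9/14)
Σ b_i: (-405/14)·1 + 199/7·1 + 3/2·1 = 1 ✓
b·c: 199/7·(-1/4) + 3/2·71/14 = 1/2 ✓
b·c²: 199/7·1/16 + 3/2·5041/196 = 31639/784 ≠ 1/3 ⇒ order 2.
b·Ac: 3/2·(-9/14) = -27/28 ≠ 1/6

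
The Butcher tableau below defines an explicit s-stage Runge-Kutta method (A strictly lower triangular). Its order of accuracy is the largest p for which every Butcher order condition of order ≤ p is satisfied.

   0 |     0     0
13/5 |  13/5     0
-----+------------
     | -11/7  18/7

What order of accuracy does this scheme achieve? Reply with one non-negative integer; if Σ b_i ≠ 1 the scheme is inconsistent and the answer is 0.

b = (-11/7, 18/7)
c = (0, 13/5)
Σ b_i: (-11/7)·1 + 18/7·1 = 1 ✓
b·c: 18/7·13/5 = 234/35 ≠ 1/2 ⇒ order 1.

1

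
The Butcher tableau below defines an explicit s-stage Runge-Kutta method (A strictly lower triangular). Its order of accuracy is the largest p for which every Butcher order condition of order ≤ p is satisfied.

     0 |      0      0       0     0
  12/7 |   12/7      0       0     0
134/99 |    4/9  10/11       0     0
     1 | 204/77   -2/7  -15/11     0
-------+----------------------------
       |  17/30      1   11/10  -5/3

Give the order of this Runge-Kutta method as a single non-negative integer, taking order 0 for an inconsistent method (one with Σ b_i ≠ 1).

1

b = (17/30, 1, 11/10, -5/3)
c = (0, 12/7, 134/99, 1)
Ac = (0, 0, 120/77, -41542/17787)
Σ b_i: 17/30·1 + 1·1 + 11/10·1 + (-5/3)·1 = 1 ✓
b·c: 1·12/7 + 11/10·134/99 + (-5/3)·1 = 484/315 ≠ 1/2 ⇒ order 1.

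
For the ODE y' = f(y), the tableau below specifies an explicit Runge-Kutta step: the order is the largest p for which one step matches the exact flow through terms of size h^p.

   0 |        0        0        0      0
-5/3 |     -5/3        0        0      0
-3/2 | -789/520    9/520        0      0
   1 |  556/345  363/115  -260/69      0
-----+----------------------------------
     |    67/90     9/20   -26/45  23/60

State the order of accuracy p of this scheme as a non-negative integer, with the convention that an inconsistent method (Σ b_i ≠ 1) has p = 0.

b = (67/90, 9/20, -26/45, 23/60)
c = (0, -5/3, -3/2, 1)
Ac = (0, 0, -3/104, 9/23)
Σ b_i: 67/90·1 + 9/20·1 + (-26/45)·1 + 23/60·1 = 1 ✓
b·c: 9/20·(-5/3) + (-26/45)·(-3/2) + 23/60·1 = 1/2 ✓
b·c²: 9/20·25/9 + (-26/45)·9/4 + 23/60·1 = 1/3 ✓
b·Ac: (-26/45)·(-3/104) + 23/60·9/23 = 1/6 ✓
b·c³: 9/20·(-125/27) + (-26/45)·(-27/8) + 23/60·1 = 1/4 ✓
b·(c∘Ac): (-26/45)·9/208 + 23/60·9/23 = 1/8 ✓
b·Ac²: (-26/45)·5/104 + 23/60·20/69 = 1/12 ✓
b·A²c: 23/60·5/46 = 1/24 ✓; 4 stages ⇒ order 4.

4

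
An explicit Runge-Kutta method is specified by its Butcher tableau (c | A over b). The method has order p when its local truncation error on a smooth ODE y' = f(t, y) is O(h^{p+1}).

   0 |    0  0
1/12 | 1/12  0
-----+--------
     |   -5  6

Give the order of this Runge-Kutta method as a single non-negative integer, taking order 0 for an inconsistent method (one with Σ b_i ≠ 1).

b = (-5, 6)
c = (0, 1/12)
Σ b_i: (-5)·1 + 6·1 = 1 ✓
b·c: 6·1/12 = 1/2 ✓; 2 stages ⇒ order 2.

2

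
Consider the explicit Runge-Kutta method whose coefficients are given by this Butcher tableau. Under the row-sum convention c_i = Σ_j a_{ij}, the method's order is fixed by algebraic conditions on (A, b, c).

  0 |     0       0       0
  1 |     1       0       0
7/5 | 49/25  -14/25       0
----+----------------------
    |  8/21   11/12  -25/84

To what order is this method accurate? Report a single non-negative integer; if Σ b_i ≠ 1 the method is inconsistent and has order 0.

3

b = (8/21, 11/12, -25/84)
c = (0, 1, 7/5)
Ac = (0, 0, -14/25)
Σ b_i: 8/21·1 + 11/12·1 + (-25/84)·1 = 1 ✓
b·c: 11/12·1 + (-25/84)·7/5 = 1/2 ✓
b·c²: 11/12·1 + (-25/84)·49/25 = 1/3 ✓
b·Ac: (-25/84)·(-14/25) = 1/6 ✓; 3 stages ⇒ order 3.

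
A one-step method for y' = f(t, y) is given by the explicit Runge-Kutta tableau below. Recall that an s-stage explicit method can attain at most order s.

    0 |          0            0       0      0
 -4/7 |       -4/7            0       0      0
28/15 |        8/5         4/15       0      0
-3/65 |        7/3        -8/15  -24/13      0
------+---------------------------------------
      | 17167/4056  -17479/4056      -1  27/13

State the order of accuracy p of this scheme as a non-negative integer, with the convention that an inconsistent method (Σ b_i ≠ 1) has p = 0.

2

b = (17167/4056, -17479/4056, -1, 27/13)
c = (0, -4/7, 28/15, -3/65)
Ac = (0, 0, -16/105, -4288/1365)
Σ b_i: 17167/4056·1 + (-17479/4056)·1 + (-1)·1 + 27/13·1 = 1 ✓
b·c: (-17479/4056)·(-4/7) + (-1)·28/15 + 27/13·(-3/65) = 1/2 ✓
b·c²: (-17479/4056)·16/49 + (-1)·784/225 + 27/13·9/4225 = -16910977/3460275 ≠ 1/3 ⇒ order 2.
b·Ac: (-1)·(-16/105) + 27/13·(-4288/1365) = -113072/17745 ≠ 1/6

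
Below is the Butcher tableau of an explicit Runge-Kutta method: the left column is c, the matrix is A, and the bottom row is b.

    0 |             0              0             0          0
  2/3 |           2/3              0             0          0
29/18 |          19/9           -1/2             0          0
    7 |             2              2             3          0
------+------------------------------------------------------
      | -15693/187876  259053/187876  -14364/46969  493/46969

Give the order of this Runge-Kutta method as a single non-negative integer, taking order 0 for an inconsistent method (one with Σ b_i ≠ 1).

b = (-15693/187876, 259053/187876, -14364/46969, 493/46969)
c = (0, 2/3, 29/18, 7)
Ac = (0, 0, -1/3, 37/6)
Σ b_i: (-15693/187876)·1 + 259053/187876·1 + (-14364/46969)·1 + 493/46969·1 = 1 ✓
b·c: 259053/187876·2/3 + (-14364/46969)·29/18 + 493/46969·7 = 1/2 ✓
b·c²: 259053/187876·4/9 + (-14364/46969)·841/324 + 493/46969·49 = 1/3 ✓
b·Ac: (-14364/46969)·(-1/3) + 493/46969·37/6 = 1/6 ✓
b·c³: 259053/187876·8/27 + (-14364/46969)·24389/5832 + 493/46969·343 = 6923821/2536326 ≠ 1/4 ⇒ order 3.
b·(c∘Ac): (-14364/46969)·(-29/54) + 493/46969·259/6 = 173971/281814 ≠ 1/8
b·Ac²: (-14364/46969)·(-2/9) + 493/46969·937/108 = 806677/5072652 ≠ 1/12
b·A²c: 493/46969·(-1) = -493/46969 ≠ 1/24

3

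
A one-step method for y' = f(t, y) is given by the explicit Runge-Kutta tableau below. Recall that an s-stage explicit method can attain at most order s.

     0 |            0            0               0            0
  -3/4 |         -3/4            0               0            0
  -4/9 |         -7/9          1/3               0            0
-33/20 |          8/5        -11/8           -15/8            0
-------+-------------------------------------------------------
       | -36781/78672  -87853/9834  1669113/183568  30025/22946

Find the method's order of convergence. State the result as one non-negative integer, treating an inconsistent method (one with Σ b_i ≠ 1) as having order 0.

3

b = (-36781/78672, -87853/9834, 1669113/183568, 30025/22946)
c = (0, -3/4, -4/9, -33/20)
Ac = (0, 0, -1/4, 179/96)
Σ b_i: (-36781/78672)·1 + (-87853/9834)·1 + 1669113/183568·1 + 30025/22946·1 = 1 ✓
b·c: (-87853/9834)·(-3/4) + 1669113/183568·(-4/9) + 30025/22946·(-33/20) = 1/2 ✓
b·c²: (-87853/9834)·9/16 + 1669113/183568·16/81 + 30025/22946·1089/400 = 1/3 ✓
b·Ac: 1669113/183568·(-1/4) + 30025/22946·179/96 = 1/6 ✓
b·c³: (-87853/9834)·(-27/64) + 1669113/183568·(-64/729) + 30025/22946·(-35937/8000) = -3742831/1287360 ≠ 1/4 ⇒ order 3.
b·(c∘Ac): 1669113/183568·1/9 + 30025/22946·(-1969/640) = -1265219/419584 ≠ 1/8
b·Ac²: 1669113/183568·3/16 + 30025/22946·(-3953/3456) = 93803/450576 ≠ 1/12
b·A²c: 30025/22946·15/32 = 450375/734272 ≠ 1/24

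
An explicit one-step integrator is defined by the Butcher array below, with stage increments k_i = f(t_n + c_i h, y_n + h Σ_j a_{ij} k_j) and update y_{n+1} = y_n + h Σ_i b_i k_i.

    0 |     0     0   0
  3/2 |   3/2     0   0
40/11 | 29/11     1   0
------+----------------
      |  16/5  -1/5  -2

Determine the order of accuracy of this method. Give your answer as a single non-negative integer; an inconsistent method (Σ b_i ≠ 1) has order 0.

1

b = (16/5, -1/5, -2)
c = (0, 3/2, 40/11)
Ac = (0, 0, 3/2)
Σ b_i: 16/5·1 + (-1/5)·1 + (-2)·1 = 1 ✓
b·c: (-1/5)·3/2 + (-2)·40/11 = -833/110 ≠ 1/2 ⇒ order 1.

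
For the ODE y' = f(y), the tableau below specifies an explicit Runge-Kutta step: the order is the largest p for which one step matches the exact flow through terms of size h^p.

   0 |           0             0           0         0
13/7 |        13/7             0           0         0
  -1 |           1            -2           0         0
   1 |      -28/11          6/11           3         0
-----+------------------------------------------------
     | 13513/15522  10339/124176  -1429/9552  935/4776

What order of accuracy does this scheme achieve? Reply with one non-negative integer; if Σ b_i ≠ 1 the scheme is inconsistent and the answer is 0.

3

b = (13513/15522, 10339/124176, -1429/9552, 935/4776)
c = (0, 13/7, -1, 1)
Ac = (0, 0, -26/7, -153/77)
Σ b_i: 13513/15522·1 + 10339/124176·1 + (-1429/9552)·1 + 935/4776·1 = 1 ✓
b·c: 10339/124176·13/7 + (-1429/9552)·(-1) + 935/4776·1 = 1/2 ✓
b·c²: 10339/124176·169/49 + (-1429/9552)·1 + 935/4776·1 = 1/3 ✓
b·Ac: (-1429/9552)·(-26/7) + 935/4776·(-153/77) = 1/6 ✓
b·c³: 10339/124176·2197/343 + (-1429/9552)·(-1) + 935/4776·1 = 1224/1393 ≠ 1/4 ⇒ order 3.
b·(c∘Ac): (-1429/9552)·26/7 + 935/4776·(-153/77) = -15791/16716 ≠ 1/8
b·Ac²: (-1429/9552)·(-338/49) + 935/4776·2631/539 = 8306/4179 ≠ 1/12
b·A²c: 935/4776·(-78/7) = -12155/5572 ≠ 1/24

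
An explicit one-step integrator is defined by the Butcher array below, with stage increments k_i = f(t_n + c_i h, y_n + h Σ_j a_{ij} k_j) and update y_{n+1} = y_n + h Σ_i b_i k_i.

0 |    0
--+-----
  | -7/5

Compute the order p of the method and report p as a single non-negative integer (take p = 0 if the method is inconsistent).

0

b = (-7/5)
c = (0)
Σ b_i: (-7/5)·1 = -7/5 ≠ 1 ⇒ order 0.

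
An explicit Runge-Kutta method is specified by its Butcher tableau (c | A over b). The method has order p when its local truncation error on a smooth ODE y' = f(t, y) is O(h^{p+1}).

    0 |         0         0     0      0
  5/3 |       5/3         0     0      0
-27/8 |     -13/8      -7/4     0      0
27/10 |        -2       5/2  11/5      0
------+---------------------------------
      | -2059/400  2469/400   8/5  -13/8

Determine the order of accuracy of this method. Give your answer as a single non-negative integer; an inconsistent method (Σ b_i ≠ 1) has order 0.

2

b = (-2059/400, 2469/400, 8/5, -13/8)
c = (0, 5/3, -27/8, 27/10)
Ac = (0, 0, -35/12, -391/120)
Σ b_i: (-2059/400)·1 + 2469/400·1 + 8/5·1 + (-13/8)·1 = 1 ✓
b·c: 2469/400·5/3 + 8/5·(-27/8) + (-13/8)·27/10 = 1/2 ✓
b·c²: 2469/400·25/9 + 8/5·729/64 + (-13/8)·729/100 = 56459/2400 ≠ 1/3 ⇒ order 2.
b·Ac: 8/5·(-35/12) + (-13/8)·(-391/120) = 201/320 ≠ 1/6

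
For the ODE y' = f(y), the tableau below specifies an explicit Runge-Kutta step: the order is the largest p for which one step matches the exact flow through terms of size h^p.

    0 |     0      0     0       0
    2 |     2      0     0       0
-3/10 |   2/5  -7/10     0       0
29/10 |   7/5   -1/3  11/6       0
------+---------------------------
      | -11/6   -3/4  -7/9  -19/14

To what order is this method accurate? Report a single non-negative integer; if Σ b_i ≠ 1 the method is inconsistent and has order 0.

b = (-11/6, -3/4, -7/9, -19/14)
c = (0, 2, -3/10, 29/10)
Ac = (0, 0, -7/5, -73/60)
Σ b_i: (-11/6)·1 + (-3/4)·1 + (-7/9)·1 + (-19/14)·1 = -1189/252 ≠ 1 ⇒ order 0.

0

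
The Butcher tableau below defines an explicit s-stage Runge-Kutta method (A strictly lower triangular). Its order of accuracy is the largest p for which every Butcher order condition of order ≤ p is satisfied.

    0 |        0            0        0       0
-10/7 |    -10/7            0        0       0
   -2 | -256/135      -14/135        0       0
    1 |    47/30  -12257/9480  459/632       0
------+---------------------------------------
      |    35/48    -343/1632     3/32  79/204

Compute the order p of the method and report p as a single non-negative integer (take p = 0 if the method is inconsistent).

4

b = (35/48, -343/1632, 3/32, 79/204)
c = (0, -10/7, -2, 1)
Ac = (0, 0, 4/27, 187/474)
Σ b_i: 35/48·1 + (-343/1632)·1 + 3/32·1 + 79/204·1 = 1 ✓
b·c: (-343/1632)·(-10/7) + 3/32·(-2) + 79/204·1 = 1/2 ✓
b·c²: (-343/1632)·100/49 + 3/32·4 + 79/204·1 = 1/3 ✓
b·Ac: 3/32·4/27 + 79/204·187/474 = 1/6 ✓
b·c³: (-343/1632)·(-1000/343) + 3/32·(-8) + 79/204·1 = 1/4 ✓
b·(c∘Ac): 3/32·(-8/27) + 79/204·187/474 = 1/8 ✓
b·Ac²: 3/32·(-40/189) + 79/204·442/1659 = 1/12 ✓
b·A²c: 79/204·17/158 = 1/24 ✓; 4 stages ⇒ order 4.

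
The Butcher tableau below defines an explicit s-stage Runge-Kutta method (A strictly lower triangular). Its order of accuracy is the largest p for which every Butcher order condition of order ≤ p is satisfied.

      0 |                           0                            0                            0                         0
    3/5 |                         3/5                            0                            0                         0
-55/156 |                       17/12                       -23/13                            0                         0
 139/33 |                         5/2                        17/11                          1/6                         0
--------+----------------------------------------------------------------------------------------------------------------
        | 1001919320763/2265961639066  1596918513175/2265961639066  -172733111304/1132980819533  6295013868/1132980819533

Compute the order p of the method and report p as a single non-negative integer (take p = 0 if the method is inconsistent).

3

b = (1001919320763/2265961639066, 1596918513175/2265961639066, -172733111304/1132980819533, 6295013868/1132980819533)
c = (0, 3/5, -55/156, 139/33)
Ac = (0, 0, -69/65, 44711/51480)
Σ b_i: 1001919320763/2265961639066·1 + 1596918513175/2265961639066·1 + (-172733111304/1132980819533)·1 + 6295013868/1132980819533·1 = 1 ✓
b·c: 1596918513175/2265961639066·3/5 + (-172733111304/1132980819533)·(-55/156) + 6295013868/1132980819533·139/33 = 1/2 ✓
b·c²: 1596918513175/2265961639066·9/25 + (-172733111304/1132980819533)·3025/24336 + 6295013868/1132980819533·19321/1089 = 1/3 ✓
b·Ac: (-172733111304/1132980819533)·(-69/65) + 6295013868/1132980819533·44711/51480 = 1/6 ✓
b·c³: 1596918513175/2265961639066·27/125 + (-172733111304/1132980819533)·(-166375/3796416) + 6295013868/1132980819533·2685619/35937 = 33486283742048447/58325852589558840 ≠ 1/4 ⇒ order 3.
b·(c∘Ac): (-172733111304/1132980819533)·253/676 + 6295013868/1132980819533·6214829/1698840 = -3745642032883/101968273757970 ≠ 1/8
b·Ac²: (-172733111304/1132980819533)·(-207/325) + 6295013868/1132980819533·23172323/40154400 = 531884034706289/5302350235414440 ≠ 1/12
b·A²c: 6295013868/1132980819533·(-23/130) = -5568666114/5664904097665 ≠ 1/24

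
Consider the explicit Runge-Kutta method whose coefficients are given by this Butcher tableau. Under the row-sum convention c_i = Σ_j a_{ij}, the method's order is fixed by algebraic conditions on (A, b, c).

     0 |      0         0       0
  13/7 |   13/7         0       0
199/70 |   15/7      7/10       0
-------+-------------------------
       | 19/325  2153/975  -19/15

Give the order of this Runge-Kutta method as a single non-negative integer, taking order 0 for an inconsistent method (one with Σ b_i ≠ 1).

b = (19/325, 2153/975, -19/15)
c = (0, 13/7, 199/70)
Ac = (0, 0, 13/10)
Σ b_i: 19/325·1 + 2153/975·1 + (-19/15)·1 = 1 ✓
b·c: 2153/975·13/7 + (-19/15)·199/70 = 1/2 ✓
b·c²: 2153/975·169/49 + (-19/15)·39601/4900 = -64213/24500 ≠ 1/3 ⇒ order 2.
b·Ac: (-19/15)·13/10 = -247/150 ≠ 1/6

2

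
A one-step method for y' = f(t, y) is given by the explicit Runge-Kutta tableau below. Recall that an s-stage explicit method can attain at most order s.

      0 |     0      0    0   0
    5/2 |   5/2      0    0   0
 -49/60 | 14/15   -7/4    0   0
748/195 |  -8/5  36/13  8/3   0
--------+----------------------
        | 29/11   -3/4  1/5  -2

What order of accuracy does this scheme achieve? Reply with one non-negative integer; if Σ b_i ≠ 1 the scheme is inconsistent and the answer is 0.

b = (29/11, -3/4, 1/5, -2)
c = (0, 5/2, -49/60, 748/195)
Ac = (0, 0, -35/8, 2776/585)
Σ b_i: 29/11·1 + (-3/4)·1 + 1/5·1 + (-2)·1 = 19/220 ≠ 1 ⇒ order 0.

0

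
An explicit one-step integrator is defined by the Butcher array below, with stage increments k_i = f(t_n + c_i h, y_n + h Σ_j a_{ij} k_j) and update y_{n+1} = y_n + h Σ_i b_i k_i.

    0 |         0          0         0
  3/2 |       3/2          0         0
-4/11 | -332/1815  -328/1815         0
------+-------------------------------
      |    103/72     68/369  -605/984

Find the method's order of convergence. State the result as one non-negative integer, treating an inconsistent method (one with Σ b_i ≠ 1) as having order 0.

b = (103/72, 68/369, -605/984)
c = (0, 3/2, -4/11)
Ac = (0, 0, -164/605)
Σ b_i: 103/72·1 + 68/369·1 + (-605/984)·1 = 1 ✓
b·c: 68/369·3/2 + (-605/984)·(-4/11) = 1/2 ✓
b·c²: 68/369·9/4 + (-605/984)·16/121 = 1/3 ✓
b·Ac: (-605/984)·(-164/605) = 1/6 ✓; 3 stages ⇒ order 3.

3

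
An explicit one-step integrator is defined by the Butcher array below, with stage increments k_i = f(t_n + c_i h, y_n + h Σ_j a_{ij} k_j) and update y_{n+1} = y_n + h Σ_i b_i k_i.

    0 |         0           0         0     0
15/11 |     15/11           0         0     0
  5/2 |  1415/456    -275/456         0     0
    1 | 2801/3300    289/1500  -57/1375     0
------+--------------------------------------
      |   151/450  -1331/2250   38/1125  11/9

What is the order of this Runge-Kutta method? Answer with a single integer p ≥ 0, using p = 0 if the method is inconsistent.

b = (151/450, -1331/2250, 38/1125, 11/9)
c = (0, 15/11, 5/2, 1)
Ac = (0, 0, -125/152, 7/44)
Σ b_i: 151/450·1 + (-1331/2250)·1 + 38/1125·1 + 11/9·1 = 1 ✓
b·c: (-1331/2250)·15/11 + 38/1125·5/2 + 11/9·1 = 1/2 ✓
b·c²: (-1331/2250)·225/121 + 38/1125·25/4 + 11/9·1 = 1/3 ✓
b·Ac: 38/1125·(-125/152) + 11/9·7/44 = 1/6 ✓
b·c³: (-1331/2250)·3375/1331 + 38/1125·125/8 + 11/9·1 = 1/4 ✓
b·(c∘Ac): 38/1125·(-625/304) + 11/9·7/44 = 1/8 ✓
b·Ac²: 38/1125·(-1875/1672) + 11/9·12/121 = 1/12 ✓
b·A²c: 11/9·3/88 = 1/24 ✓; 4 stages ⇒ order 4.

4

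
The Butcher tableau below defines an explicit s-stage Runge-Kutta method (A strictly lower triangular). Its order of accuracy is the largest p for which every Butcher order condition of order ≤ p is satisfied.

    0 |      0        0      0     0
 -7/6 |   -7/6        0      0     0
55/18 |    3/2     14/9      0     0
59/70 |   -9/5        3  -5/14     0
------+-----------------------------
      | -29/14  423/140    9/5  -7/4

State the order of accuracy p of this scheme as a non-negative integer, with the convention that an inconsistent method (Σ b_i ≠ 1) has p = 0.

b = (-29/14, 423/140, 9/5, -7/4)
c = (0, -7/6, 55/18, 59/70)
Ac = (0, 0, -49/27, -1157/252)
Σ b_i: (-29/14)·1 + 423/140·1 + 9/5·1 + (-7/4)·1 = 1 ✓
b·c: 423/140·(-7/6) + 9/5·55/18 + (-7/4)·59/70 = 1/2 ✓
b·c²: 423/140·49/36 + 9/5·3025/324 + (-7/4)·3481/4900 = 247903/12600 ≠ 1/3 ⇒ order 2.
b·Ac: 9/5·(-49/27) + (-7/4)·(-1157/252) = 3433/720 ≠ 1/6

2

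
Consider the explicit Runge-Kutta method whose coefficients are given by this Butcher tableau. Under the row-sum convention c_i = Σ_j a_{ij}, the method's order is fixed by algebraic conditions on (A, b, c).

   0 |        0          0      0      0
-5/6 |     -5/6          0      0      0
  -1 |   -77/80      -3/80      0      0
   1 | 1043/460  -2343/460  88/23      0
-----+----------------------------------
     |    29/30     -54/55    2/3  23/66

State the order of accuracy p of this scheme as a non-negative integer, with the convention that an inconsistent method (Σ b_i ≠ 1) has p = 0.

4

b = (29/30, -54/55, 2/3, 23/66)
c = (0, -5/6, -1, 1)
Ac = (0, 0, 1/32, 77/184)
Σ b_i: 29/30·1 + (-54/55)·1 + 2/3·1 + 23/66·1 = 1 ✓
b·c: (-54/55)·(-5/6) + 2/3·(-1) + 23/66·1 = 1/2 ✓
b·c²: (-54/55)·25/36 + 2/3·1 + 23/66·1 = 1/3 ✓
b·Ac: 2/3·1/32 + 23/66·77/184 = 1/6 ✓
b·c³: (-54/55)·(-125/216) + 2/3·(-1) + 23/66·1 = 1/4 ✓
b·(c∘Ac): 2/3·(-1/32) + 23/66·77/184 = 1/8 ✓
b·Ac²: 2/3·(-5/192) + 23/66·319/1104 = 1/12 ✓
b·A²c: 23/66·11/92 = 1/24 ✓; 4 stages ⇒ order 4.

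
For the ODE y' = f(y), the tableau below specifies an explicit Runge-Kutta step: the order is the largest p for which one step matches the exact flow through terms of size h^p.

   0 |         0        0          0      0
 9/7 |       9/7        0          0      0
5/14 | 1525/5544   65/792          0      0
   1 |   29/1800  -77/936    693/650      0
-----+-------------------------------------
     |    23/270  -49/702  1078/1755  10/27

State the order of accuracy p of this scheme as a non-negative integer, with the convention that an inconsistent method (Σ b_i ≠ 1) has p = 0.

4

b = (23/270, -49/702, 1078/1755, 10/27)
c = (0, 9/7, 5/14, 1)
Ac = (0, 0, 65/616, 11/40)
Σ b_i: 23/270·1 + (-49/702)·1 + 1078/1755·1 + 10/27·1 = 1 ✓
b·c: (-49/702)·9/7 + 1078/1755·5/14 + 10/27·1 = 1/2 ✓
b·c²: (-49/702)·81/49 + 1078/1755·25/196 + 10/27·1 = 1/3 ✓
b·Ac: 1078/1755·65/616 + 10/27·11/40 = 1/6 ✓
b·c³: (-49/702)·729/343 + 1078/1755·125/2744 + 10/27·1 = 1/4 ✓
b·(c∘Ac): 1078/1755·325/8624 + 10/27·11/40 = 1/8 ✓
b·Ac²: 1078/1755·585/4312 = 1/12 ✓
b·A²c: 10/27·9/80 = 1/24 ✓; 4 stages ⇒ order 4.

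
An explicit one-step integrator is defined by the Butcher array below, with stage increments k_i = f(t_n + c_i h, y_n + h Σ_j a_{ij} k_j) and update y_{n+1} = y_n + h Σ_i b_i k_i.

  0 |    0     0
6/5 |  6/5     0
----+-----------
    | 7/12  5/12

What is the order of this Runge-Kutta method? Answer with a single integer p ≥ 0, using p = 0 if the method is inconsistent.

b = (7/12, 5/12)
c = (0, 6/5)
Σ b_i: 7/12·1 + 5/12·1 = 1 ✓
b·c: 5/12·6/5 = 1/2 ✓; 2 stages ⇒ order 2.

2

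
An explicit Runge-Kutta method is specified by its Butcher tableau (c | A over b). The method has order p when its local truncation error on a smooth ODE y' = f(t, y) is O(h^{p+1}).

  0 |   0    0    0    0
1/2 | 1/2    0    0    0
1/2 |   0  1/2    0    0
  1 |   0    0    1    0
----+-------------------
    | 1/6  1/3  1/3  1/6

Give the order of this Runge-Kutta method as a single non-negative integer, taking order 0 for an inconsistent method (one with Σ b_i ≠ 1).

4

b = (1/6, 1/3, 1/3, 1/6)
c = (0, 1/2, 1/2, 1)
Ac = (0, 0, 1/4, 1/2)
Σ b_i: 1/6·1 + 1/3·1 + 1/3·1 + 1/6·1 = 1 ✓
b·c: 1/3·1/2 + 1/3·1/2 + 1/6·1 = 1/2 ✓
b·c²: 1/3·1/4 + 1/3·1/4 + 1/6·1 = 1/3 ✓
b·Ac: 1/3·1/4 + 1/6·1/2 = 1/6 ✓
b·c³: 1/3·1/8 + 1/3·1/8 + 1/6·1 = 1/4 ✓
b·(c∘Ac): 1/3·1/8 + 1/6·1/2 = 1/8 ✓
b·Ac²: 1/3·1/8 + 1/6·1/4 = 1/12 ✓
b·A²c: 1/6·1/4 = 1/24 ✓; 4 stages ⇒ order 4.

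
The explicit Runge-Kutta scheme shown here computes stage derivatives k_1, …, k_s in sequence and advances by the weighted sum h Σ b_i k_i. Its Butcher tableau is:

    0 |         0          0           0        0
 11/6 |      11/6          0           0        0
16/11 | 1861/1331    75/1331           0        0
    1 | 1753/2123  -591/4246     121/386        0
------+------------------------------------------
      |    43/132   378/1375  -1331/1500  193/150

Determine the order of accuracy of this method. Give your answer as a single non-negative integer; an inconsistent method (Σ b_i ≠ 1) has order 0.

b = (43/132, 378/1375, -1331/1500, 193/150)
c = (0, 11/6, 16/11, 1)
Ac = (0, 0, 25/242, 155/772)
Σ b_i: 43/132·1 + 378/1375·1 + (-1331/1500)·1 + 193/150·1 = 1 ✓
b·c: 378/1375·11/6 + (-1331/1500)·16/11 + 193/150·1 = 1/2 ✓
b·c²: 378/1375·121/36 + (-1331/1500)·256/121 + 193/150·1 = 1/3 ✓
b·Ac: (-1331/1500)·25/242 + 193/150·155/772 = 1/6 ✓
b·c³: 378/1375·1331/216 + (-1331/1500)·4096/1331 + 193/150·1 = 1/4 ✓
b·(c∘Ac): (-1331/1500)·200/1331 + 193/150·155/772 = 1/8 ✓
b·Ac²: (-1331/1500)·25/132 + 193/150·905/4632 = 1/12 ✓
b·A²c: 193/150·25/772 = 1/24 ✓; 4 stages ⇒ order 4.

4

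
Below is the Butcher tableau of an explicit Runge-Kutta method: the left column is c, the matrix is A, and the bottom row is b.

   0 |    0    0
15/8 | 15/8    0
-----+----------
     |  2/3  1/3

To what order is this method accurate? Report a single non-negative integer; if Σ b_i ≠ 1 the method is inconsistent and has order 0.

1

b = (2/3, 1/3)
c = (0, 15/8)
Σ b_i: 2/3·1 + 1/3·1 = 1 ✓
b·c: 1/3·15/8 = 5/8 ≠ 1/2 ⇒ order 1.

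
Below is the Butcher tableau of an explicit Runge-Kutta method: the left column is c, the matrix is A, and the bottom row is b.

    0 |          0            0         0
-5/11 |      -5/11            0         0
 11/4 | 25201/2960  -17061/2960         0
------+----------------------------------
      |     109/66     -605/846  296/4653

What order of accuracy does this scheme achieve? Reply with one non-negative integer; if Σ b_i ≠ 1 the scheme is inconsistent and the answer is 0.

3

b = (109/66, -605/846, 296/4653)
c = (0, -5/11, 11/4)
Ac = (0, 0, 1551/592)
Σ b_i: 109/66·1 + (-605/846)·1 + 296/4653·1 = 1 ✓
b·c: (-605/846)·(-5/11) + 296/4653·11/4 = 1/2 ✓
b·c²: (-605/846)·25/121 + 296/4653·121/16 = 1/3 ✓
b·Ac: 296/4653·1551/592 = 1/6 ✓; 3 stages ⇒ order 3.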